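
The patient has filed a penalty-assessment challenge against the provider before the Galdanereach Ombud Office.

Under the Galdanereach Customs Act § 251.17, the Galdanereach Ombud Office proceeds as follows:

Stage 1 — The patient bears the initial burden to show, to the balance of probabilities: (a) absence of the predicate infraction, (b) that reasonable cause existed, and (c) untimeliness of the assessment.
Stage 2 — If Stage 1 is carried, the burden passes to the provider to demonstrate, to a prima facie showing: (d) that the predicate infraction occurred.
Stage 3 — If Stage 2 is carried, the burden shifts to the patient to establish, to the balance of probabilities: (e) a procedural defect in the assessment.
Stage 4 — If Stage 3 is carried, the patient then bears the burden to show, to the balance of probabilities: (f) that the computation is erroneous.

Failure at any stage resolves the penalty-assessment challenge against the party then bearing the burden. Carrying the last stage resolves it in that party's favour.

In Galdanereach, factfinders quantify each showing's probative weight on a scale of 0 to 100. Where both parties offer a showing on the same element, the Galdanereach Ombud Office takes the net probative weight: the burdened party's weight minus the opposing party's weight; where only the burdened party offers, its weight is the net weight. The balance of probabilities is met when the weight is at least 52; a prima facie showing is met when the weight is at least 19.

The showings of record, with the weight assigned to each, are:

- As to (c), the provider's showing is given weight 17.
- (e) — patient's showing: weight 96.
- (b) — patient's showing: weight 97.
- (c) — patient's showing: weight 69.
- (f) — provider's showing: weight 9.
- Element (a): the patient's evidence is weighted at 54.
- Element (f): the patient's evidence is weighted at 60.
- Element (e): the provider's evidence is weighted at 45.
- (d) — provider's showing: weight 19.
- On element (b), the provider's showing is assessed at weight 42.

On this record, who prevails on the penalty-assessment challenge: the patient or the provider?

At Stage 1 the patient must meet the balance of probabilities (weight is at least 52): on (a) the weight is 54, which does reach 52, so (a) meets the standard; on (b) the weight is 97 less the opposing 42 gives net 55, ≥ 52, so (b) meets the standard; on (c) the weight is 69 less the opposing 17 gives net 52, which does reach 52, so (c) meets the standard.
  Stage 1 carried; the burden shifts to the provider.
At Stage 2 the provider must meet a prima facie showing (weight is at least 19): on (d) the weight is 19, ≥ 19, so (d) meets the standard.
  Stage 2 carried; the burden shifts to the patient.
At Stage 3 the patient must meet the balance of probabilities (weight is at least 52): on (e) the weight is 96 less the opposing 45 gives net 51, which does not reach 52, so (e) does not meet the standard.
  Stage 3 not carried; the patient fails its burden.
The analysis ends at Stage 3; the provider prevails.

provider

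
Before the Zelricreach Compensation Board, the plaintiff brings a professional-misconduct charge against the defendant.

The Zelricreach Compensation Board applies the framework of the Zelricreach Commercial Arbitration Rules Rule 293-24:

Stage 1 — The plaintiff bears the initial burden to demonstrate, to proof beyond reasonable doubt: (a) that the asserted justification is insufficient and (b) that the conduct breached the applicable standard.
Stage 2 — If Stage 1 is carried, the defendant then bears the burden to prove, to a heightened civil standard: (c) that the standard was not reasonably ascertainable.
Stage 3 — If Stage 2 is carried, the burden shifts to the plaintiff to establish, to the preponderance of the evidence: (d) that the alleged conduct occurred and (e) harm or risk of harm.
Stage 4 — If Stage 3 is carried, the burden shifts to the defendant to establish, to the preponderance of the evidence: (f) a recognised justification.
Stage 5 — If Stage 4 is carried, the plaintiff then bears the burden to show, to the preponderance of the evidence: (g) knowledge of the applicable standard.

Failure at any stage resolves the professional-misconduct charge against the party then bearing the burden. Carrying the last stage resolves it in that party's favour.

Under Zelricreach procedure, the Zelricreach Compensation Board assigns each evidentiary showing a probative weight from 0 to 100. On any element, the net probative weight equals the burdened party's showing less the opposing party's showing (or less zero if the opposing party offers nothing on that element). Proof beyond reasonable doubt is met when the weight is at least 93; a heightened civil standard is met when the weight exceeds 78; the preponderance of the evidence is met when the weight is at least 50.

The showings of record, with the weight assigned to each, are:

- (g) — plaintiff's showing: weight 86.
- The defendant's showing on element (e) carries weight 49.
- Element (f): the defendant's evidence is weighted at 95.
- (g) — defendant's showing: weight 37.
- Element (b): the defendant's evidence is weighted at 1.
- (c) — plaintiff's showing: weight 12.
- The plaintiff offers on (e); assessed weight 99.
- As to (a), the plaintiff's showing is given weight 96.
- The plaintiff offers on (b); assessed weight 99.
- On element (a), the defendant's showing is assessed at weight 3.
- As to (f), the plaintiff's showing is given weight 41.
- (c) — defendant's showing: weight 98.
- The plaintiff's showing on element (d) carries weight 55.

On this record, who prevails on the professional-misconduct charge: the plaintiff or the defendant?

defendant

Stage 1 (plaintiff, proof beyond reasonable doubt, weight is at least 93): (a) net 96−3=93 ≥ 93 — meets; (b) net 99−1=98 ≥ 93 — meets.
  The plaintiff carries Stage 1; the defendant now bears the burden.
Stage 2 (defendant, a heightened civil standard, weight exceeds 78): (c) net 98−12=86 > 78 — meets.
  Stage 2 is satisfied; the onus moves to the plaintiff.
Stage 3 (plaintiff, the preponderance of the evidence, weight is at least 50): (d) 55 ≥ 50 — meets; (e) net 99−49=50 ≥ 50 — meets.
  Stage 3 carried; the burden shifts to the defendant.
Stage 4 (defendant, the preponderance of the evidence, weight is at least 50): (f) net 95−41=54 ≥ 50 — meets.
  Stage 4 carried; the burden shifts to the plaintiff.
Stage 5 (plaintiff, the preponderance of the evidence, weight is at least 50): (g) net 86−37=49 < 50 — fails.
  Not every element is met, so the plaintiff fails to carry Stage 5.
So the defendant prevails.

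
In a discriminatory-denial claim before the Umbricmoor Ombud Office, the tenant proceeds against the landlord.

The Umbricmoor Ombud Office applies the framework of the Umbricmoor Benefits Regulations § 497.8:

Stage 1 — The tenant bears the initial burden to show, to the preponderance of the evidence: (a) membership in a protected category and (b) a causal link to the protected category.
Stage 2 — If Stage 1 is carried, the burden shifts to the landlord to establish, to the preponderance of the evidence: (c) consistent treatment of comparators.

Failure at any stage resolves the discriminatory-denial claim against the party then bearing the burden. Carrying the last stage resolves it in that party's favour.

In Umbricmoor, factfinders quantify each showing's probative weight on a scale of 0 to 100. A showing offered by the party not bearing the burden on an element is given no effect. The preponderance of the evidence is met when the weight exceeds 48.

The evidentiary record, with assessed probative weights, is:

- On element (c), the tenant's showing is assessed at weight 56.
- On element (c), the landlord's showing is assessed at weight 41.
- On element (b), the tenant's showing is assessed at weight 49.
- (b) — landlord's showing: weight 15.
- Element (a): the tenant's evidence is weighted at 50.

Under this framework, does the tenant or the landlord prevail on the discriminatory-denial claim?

Stage 1 (tenant, the preponderance of the evidence, weight exceeds 48): (a) 50 > 48 — meets; (b) 49 (landlord's 15 disregarded) > 48 — meets.
  Stage 1 is satisfied; the onus moves to the landlord.
Stage 2 (landlord, the preponderance of the evidence, weight exceeds 48): (c) 41 (tenant's 56 disregarded) ≤ 48 — fails.
  The landlord does not carry Stage 2.
The analysis ends at Stage 2; the tenant prevails.

tenant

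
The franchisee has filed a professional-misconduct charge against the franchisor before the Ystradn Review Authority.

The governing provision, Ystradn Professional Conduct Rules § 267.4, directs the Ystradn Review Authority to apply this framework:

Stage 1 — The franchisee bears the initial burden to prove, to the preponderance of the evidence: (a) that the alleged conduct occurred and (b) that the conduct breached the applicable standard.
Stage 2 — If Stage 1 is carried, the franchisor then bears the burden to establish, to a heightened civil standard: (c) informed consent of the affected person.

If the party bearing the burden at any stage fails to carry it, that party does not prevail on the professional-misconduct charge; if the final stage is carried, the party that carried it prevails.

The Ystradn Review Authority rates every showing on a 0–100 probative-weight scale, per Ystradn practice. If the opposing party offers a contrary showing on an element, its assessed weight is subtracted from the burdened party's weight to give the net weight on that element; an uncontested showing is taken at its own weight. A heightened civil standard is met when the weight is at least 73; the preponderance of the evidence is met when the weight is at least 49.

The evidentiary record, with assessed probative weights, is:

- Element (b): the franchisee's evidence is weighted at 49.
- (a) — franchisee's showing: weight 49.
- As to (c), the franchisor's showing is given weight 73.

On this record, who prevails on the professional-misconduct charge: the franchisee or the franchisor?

Stage 1 (franchisee, the preponderance of the evidence, weight is at least 49): (a) 49 ≥ 49 — meets; (b) 49 ≥ 49 — meets.
  The franchisee carries Stage 1; the franchisor now bears the burden.
Stage 2 (franchisor, a heightened civil standard, weight is at least 73): (c) 73 ≥ 73 — meets.
  The franchisor carries the last stage.
Every stage carried; the franchisor prevails.

franchisor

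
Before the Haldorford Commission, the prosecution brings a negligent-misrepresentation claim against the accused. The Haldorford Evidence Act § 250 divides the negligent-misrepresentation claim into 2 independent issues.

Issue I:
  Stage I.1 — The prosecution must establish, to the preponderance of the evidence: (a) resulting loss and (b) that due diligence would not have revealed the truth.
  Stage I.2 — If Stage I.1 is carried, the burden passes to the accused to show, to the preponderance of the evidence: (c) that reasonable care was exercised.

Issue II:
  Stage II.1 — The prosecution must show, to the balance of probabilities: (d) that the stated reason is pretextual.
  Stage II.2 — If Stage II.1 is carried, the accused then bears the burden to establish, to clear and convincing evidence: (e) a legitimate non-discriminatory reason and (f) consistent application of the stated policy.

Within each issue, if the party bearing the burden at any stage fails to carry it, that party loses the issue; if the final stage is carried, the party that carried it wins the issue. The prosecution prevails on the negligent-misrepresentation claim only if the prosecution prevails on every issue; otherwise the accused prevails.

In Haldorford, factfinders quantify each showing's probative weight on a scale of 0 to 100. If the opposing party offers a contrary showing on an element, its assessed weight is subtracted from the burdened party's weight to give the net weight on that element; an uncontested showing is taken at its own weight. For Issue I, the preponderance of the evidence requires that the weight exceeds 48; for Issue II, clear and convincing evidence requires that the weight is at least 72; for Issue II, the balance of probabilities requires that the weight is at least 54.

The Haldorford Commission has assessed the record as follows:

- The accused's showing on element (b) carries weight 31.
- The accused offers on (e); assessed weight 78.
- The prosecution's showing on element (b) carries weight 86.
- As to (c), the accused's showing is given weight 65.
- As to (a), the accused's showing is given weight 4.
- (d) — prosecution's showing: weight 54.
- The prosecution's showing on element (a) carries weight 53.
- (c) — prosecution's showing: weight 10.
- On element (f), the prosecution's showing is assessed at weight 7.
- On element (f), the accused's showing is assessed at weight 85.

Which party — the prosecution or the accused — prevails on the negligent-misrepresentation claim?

accused

— Issue I —
Stage I.1 (prosecution, the preponderance of the evidence, weight exceeds 48): (a) net 53−4=49 > 48 — meets; (b) net 86−31=55 > 48 — meets.
  The prosecution carries Stage I.1; the accused now bears the burden.
Stage I.2 (accused, the preponderance of the evidence, weight exceeds 48): (c) net 65−10=55 > 48 — meets.
  All elements met at the final stage.
Every stage carried; the accused prevails on this issue.
— Issue II —
Stage II.1 (prosecution, the balance of probabilities, weight is at least 54): (d) 54 ≥ 54 — meets.
  Stage II.1 is satisfied; the onus moves to the accused.
Stage II.2 (accused, clear and convincing evidence, weight is at least 72): (e) 78 ≥ 72 — meets; (f) net 85−7=78 ≥ 72 — meets.
  The accused carries the last stage.
Every stage carried; the accused prevails on this issue.
Per-issue: Issue I → accused; Issue II → accused. The prosecution must prevail on every issue; overall, the accused prevails.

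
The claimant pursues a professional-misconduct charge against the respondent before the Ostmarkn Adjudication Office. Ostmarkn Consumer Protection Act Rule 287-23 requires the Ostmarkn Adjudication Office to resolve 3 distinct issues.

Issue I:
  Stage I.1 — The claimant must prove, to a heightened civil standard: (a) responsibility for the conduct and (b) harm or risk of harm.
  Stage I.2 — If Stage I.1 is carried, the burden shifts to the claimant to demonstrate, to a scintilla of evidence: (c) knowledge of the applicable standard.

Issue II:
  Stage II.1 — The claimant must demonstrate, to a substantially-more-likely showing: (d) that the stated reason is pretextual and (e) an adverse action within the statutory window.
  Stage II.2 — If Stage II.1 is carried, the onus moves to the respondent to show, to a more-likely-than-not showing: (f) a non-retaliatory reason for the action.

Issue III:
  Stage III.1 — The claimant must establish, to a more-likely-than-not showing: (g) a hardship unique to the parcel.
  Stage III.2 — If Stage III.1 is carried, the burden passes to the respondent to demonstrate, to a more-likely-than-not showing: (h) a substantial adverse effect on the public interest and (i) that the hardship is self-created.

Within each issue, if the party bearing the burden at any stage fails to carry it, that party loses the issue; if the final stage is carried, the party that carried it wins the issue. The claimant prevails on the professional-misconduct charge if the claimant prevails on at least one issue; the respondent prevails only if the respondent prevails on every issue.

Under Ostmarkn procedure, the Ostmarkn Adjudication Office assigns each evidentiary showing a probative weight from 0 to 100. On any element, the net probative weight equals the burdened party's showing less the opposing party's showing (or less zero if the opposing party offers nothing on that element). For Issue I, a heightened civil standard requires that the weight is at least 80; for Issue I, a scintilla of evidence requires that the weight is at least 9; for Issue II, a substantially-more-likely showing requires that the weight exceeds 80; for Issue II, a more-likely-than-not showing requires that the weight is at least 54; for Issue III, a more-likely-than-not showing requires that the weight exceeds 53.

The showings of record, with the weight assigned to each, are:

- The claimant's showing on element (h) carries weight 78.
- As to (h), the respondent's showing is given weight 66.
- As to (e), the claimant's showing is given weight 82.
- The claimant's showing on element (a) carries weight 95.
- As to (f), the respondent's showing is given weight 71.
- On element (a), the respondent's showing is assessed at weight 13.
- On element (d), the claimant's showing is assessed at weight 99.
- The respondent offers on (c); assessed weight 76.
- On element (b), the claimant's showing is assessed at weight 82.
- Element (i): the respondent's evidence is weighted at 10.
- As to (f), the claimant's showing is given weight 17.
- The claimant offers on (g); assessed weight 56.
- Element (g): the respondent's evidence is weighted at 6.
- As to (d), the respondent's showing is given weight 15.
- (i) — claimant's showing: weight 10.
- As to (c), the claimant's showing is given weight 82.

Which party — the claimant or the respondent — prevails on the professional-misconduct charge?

— Issue I —
At Stage I.1 the claimant must meet a heightened civil standard (weight is at least 80): on (a) the weight is 95 less the opposing 13 gives net 82, ≥ 80, so (a) meets the standard; on (b) the weight is 82, ≥ 80, so (b) meets the standard.
  Stage I.1 is satisfied; the claimant continues to bear the burden.
At Stage I.2 the claimant must meet a scintilla of evidence (weight is at least 9): on (c) the weight is 82 less the opposing 76 gives net 6, which does not reach 9, so (c) does not meet the standard.
  The claimant does not carry Stage I.2.
The analysis ends at Stage I.2; the respondent prevails on this issue.
— Issue II —
At Stage II.1 the claimant must meet a substantially-more-likely showing (weight exceeds 80): on (d) the weight is 99 less the opposing 15 gives net 84, which does exceed 80, so (d) meets the standard; on (e) the weight is 82, > 80, so (e) meets the standard.
  The claimant carries Stage II.1; the respondent now bears the burden.
At Stage II.2 the respondent must meet a more-likely-than-not showing (weight is at least 54): on (f) the weight is 71 less the opposing 17 gives net 54, which does reach 54, so (f) meets the standard.
  The respondent carries the last stage.
Every stage carried; the respondent prevails on this issue.
— Issue III —
Stage III.1 — burden on claimant; standard: a more-likely-than-not showing (weight exceeds 53).
    (g): 56 − 6 = 50 ≤ 53 [not met]
  Stage III.1 not carried; the claimant fails its burden.
The analysis ends at Stage III.1; the respondent prevails on this issue.
Per-issue: Issue I → respondent; Issue II → respondent; Issue III → respondent. The claimant must prevail on at least one issue; overall, the respondent prevails.

respondent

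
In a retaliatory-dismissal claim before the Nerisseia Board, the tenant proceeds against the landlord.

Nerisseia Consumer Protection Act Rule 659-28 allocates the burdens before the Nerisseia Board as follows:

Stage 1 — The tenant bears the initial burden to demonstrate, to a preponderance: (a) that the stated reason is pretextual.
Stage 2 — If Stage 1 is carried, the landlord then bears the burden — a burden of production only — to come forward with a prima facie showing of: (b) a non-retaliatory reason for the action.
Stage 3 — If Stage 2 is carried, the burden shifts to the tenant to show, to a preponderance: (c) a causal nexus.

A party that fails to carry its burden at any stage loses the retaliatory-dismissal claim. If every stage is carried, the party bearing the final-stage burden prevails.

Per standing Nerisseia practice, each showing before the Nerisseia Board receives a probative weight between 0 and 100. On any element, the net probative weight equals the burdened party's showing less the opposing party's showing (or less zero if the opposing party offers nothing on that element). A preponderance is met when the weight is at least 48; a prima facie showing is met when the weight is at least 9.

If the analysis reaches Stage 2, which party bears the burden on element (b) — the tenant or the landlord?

Stage 2's rule assigns the burden to the landlord (to a prima facie showing).

landlord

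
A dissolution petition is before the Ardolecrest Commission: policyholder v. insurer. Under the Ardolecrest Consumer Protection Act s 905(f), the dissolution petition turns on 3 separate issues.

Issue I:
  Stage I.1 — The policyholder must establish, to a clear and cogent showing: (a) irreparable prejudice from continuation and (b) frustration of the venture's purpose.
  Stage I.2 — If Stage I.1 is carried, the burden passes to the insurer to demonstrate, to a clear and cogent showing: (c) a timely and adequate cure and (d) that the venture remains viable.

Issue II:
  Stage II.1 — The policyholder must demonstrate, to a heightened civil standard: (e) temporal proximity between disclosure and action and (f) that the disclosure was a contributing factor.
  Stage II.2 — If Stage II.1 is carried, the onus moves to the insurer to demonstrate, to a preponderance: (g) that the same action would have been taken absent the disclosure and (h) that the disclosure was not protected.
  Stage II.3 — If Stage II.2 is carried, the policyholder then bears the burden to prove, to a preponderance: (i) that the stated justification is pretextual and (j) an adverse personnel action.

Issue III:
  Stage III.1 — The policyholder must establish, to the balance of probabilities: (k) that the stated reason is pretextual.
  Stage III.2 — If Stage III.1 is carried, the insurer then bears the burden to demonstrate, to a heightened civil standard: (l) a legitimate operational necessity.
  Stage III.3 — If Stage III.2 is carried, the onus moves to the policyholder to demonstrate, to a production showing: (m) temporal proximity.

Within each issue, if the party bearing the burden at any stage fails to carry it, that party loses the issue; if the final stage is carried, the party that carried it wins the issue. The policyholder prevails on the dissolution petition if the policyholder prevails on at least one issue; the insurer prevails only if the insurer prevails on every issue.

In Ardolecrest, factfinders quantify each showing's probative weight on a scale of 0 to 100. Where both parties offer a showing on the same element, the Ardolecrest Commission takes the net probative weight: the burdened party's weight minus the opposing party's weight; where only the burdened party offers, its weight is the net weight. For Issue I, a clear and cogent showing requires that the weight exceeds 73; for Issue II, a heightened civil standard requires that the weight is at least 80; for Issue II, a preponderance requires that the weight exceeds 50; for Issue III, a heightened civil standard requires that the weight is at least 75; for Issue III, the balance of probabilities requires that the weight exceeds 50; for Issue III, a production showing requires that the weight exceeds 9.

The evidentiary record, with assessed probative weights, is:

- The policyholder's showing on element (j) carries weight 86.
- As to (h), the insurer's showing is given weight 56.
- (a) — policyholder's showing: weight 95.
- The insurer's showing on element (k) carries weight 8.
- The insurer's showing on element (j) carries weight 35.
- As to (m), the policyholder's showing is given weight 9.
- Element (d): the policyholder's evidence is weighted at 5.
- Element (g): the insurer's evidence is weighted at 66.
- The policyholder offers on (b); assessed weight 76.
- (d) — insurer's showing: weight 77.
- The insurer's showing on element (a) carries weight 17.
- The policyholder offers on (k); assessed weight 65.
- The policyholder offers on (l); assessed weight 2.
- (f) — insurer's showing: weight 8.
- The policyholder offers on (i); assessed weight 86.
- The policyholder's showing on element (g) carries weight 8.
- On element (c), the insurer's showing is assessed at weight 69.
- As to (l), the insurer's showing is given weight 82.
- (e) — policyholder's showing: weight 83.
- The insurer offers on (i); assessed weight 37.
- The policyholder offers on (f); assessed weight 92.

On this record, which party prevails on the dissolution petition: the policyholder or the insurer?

— Issue I —
Stage I.1 (policyholder, a clear and cogent showing, weight exceeds 73): (a) net 95−17=78 > 73 — meets; (b) 76 > 73 — meets.
  All elements met. The burden passes to the insurer.
Stage I.2 (insurer, a clear and cogent showing, weight exceeds 73): (c) 69 ≤ 73 — fails; (d) net 77−5=72 ≤ 73 — fails.
  The insurer does not carry Stage I.2.
So the policyholder prevails on this issue.
— Issue II —
Stage II.1 — burden on policyholder; standard: a heightened civil standard (weight is at least 80).
    (e): 83 ≥ 80 [met]
    (f): 92 − 8 = 84 ≥ 80 [met]
  Stage II.1 carried; the burden shifts to the insurer.
Stage II.2 — burden on insurer; standard: a preponderance (weight exceeds 50).
    (g): 66 − 8 = 58 > 50 [met]
    (h): 56 > 50 [met]
  The insurer carries Stage II.2; the policyholder now bears the burden.
Stage II.3 — burden on policyholder; standard: a preponderance (weight exceeds 50).
    (i): 86 − 37 = 49 ≤ 50 [not met]
    (j): 86 − 35 = 51 > 50 [met]
  Not every element is met, so the policyholder fails to carry Stage II.3.
The insurer prevails on this issue.
— Issue III —
Stage III.1 — burden on policyholder; standard: the balance of probabilities (weight exceeds 50).
    (k): 65 − 8 = 57 > 50 [met]
  All elements met. The burden passes to the insurer.
Stage III.2 — burden on insurer; standard: a heightened civil standard (weight is at least 75).
    (l): 82 − 2 = 80 ≥ 75 [met]
  Stage III.2 carried; the burden shifts to the policyholder.
Stage III.3 — burden on policyholder; standard: a production showing (weight exceeds 9).
    (m): 9 ≤ 9 [not met]
  Not every element is met, so the policyholder fails to carry Stage III.3.
The analysis ends at Stage III.3; the insurer prevails on this issue.
Per-issue: Issue I → policyholder; Issue II → insurer; Issue III → insurer. The policyholder must prevail on at least one issue; overall, the policyholder prevails.

policyholder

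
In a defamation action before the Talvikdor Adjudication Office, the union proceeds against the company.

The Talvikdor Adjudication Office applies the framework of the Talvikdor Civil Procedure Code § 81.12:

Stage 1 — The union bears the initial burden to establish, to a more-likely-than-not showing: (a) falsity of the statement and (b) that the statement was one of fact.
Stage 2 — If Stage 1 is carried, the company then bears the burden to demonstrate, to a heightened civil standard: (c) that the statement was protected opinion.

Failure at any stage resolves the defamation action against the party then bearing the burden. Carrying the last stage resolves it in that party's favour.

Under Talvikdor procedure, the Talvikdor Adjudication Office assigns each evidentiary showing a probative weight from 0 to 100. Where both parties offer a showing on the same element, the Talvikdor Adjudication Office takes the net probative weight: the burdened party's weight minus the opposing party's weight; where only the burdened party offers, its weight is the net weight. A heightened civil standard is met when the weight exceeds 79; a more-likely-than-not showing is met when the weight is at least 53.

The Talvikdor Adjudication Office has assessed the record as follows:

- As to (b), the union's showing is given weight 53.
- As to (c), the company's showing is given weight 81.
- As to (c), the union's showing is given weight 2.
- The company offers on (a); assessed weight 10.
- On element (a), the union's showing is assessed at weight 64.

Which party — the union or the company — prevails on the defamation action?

At Stage 1 the union must meet a more-likely-than-not showing (weight is at least 53): on (a) the weight is 64 less the opposing 10 gives net 54, ≥ 53, so (a) meets the standard; on (b) the weight is 53, which does reach 53, so (b) meets the standard.
  The union carries Stage 1; the company now bears the burden.
At Stage 2 the company must meet a heightened civil standard (weight exceeds 79): on (c) the weight is 81 less the opposing 2 gives net 79, ≤ 79, so (c) does not meet the standard.
  Not every element is met, so the company fails to carry Stage 2.
So the union prevails.

union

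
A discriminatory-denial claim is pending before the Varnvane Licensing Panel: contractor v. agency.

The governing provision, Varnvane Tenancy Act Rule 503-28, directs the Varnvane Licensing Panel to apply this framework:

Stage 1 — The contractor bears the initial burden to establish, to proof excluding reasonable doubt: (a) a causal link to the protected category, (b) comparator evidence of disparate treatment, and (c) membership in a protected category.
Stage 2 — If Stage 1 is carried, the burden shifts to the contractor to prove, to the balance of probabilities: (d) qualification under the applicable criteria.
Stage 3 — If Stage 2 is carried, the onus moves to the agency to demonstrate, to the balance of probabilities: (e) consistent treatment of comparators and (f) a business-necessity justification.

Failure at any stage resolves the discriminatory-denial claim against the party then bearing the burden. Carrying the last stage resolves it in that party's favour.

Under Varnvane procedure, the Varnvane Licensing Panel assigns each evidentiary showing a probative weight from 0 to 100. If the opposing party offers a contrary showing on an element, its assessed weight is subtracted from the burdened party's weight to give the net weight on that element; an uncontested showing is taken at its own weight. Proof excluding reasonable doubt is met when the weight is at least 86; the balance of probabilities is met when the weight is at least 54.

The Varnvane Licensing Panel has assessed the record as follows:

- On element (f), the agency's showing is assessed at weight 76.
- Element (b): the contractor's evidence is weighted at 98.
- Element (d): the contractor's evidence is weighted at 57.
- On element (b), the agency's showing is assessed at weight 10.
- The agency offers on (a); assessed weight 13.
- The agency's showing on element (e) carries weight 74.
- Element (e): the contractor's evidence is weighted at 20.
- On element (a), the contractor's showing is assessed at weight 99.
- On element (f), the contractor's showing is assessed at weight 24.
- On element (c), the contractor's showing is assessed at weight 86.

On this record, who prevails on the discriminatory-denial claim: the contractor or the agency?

contractor

Stage 1 — burden on contractor; standard: proof excluding reasonable doubt (weight is at least 86).
    (a): 99 − 13 = 86 ≥ 86 [met]
    (b): 98 − 10 = 88 ≥ 86 [met]
    (c): 86 ≥ 86 [met]
  Stage 1 is satisfied; the contractor continues to bear the burden.
Stage 2 — burden on contractor; standard: the balance of probabilities (weight is at least 54).
    (d): 57 ≥ 54 [met]
  Stage 2 carried; the burden shifts to the agency.
Stage 3 — burden on agency; standard: the balance of probabilities (weight is at least 54).
    (e): 74 − 20 = 54 ≥ 54 [met]
    (f): 76 − 24 = 52 < 54 [not met]
  The agency does not carry Stage 3.
The contractor prevails.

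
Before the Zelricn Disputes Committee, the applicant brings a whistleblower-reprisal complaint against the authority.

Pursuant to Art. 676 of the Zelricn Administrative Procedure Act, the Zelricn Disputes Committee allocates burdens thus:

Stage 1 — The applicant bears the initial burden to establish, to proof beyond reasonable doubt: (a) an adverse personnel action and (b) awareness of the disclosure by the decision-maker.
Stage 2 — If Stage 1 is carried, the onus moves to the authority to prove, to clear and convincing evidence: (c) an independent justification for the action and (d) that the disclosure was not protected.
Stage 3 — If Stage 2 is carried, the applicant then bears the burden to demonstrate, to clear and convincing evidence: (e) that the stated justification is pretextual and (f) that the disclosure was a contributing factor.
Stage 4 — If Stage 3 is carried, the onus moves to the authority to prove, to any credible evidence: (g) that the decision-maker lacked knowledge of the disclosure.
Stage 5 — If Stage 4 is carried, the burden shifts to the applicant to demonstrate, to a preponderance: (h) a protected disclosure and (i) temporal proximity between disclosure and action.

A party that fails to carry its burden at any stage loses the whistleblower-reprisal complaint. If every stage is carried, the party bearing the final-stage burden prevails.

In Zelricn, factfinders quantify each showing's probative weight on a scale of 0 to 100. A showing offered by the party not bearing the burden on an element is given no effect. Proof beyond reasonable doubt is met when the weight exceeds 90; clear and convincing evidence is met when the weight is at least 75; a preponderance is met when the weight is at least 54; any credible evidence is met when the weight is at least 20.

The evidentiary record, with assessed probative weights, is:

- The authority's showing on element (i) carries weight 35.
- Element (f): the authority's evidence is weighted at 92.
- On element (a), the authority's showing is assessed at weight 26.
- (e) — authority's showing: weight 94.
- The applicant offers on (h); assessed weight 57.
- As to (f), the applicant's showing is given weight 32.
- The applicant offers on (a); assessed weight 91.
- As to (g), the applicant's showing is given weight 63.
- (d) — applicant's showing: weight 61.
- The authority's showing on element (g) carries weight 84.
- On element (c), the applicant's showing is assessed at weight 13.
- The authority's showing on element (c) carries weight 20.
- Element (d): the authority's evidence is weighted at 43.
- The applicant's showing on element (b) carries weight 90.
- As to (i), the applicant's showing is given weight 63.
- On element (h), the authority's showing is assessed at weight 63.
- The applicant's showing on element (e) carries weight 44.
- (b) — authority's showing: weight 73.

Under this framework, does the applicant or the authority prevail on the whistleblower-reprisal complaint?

At Stage 1 the applicant must meet proof beyond reasonable doubt (weight exceeds 90): on (a) the weight is 91 (the authority's 26 is given no effect), which does exceed 90, so (a) meets the standard; on (b) the weight is 90 (the authority's 73 is given no effect), ≤ 90, so (b) does not meet the standard.
  Stage 1 not carried; the applicant fails its burden.
So the authority prevails.

authority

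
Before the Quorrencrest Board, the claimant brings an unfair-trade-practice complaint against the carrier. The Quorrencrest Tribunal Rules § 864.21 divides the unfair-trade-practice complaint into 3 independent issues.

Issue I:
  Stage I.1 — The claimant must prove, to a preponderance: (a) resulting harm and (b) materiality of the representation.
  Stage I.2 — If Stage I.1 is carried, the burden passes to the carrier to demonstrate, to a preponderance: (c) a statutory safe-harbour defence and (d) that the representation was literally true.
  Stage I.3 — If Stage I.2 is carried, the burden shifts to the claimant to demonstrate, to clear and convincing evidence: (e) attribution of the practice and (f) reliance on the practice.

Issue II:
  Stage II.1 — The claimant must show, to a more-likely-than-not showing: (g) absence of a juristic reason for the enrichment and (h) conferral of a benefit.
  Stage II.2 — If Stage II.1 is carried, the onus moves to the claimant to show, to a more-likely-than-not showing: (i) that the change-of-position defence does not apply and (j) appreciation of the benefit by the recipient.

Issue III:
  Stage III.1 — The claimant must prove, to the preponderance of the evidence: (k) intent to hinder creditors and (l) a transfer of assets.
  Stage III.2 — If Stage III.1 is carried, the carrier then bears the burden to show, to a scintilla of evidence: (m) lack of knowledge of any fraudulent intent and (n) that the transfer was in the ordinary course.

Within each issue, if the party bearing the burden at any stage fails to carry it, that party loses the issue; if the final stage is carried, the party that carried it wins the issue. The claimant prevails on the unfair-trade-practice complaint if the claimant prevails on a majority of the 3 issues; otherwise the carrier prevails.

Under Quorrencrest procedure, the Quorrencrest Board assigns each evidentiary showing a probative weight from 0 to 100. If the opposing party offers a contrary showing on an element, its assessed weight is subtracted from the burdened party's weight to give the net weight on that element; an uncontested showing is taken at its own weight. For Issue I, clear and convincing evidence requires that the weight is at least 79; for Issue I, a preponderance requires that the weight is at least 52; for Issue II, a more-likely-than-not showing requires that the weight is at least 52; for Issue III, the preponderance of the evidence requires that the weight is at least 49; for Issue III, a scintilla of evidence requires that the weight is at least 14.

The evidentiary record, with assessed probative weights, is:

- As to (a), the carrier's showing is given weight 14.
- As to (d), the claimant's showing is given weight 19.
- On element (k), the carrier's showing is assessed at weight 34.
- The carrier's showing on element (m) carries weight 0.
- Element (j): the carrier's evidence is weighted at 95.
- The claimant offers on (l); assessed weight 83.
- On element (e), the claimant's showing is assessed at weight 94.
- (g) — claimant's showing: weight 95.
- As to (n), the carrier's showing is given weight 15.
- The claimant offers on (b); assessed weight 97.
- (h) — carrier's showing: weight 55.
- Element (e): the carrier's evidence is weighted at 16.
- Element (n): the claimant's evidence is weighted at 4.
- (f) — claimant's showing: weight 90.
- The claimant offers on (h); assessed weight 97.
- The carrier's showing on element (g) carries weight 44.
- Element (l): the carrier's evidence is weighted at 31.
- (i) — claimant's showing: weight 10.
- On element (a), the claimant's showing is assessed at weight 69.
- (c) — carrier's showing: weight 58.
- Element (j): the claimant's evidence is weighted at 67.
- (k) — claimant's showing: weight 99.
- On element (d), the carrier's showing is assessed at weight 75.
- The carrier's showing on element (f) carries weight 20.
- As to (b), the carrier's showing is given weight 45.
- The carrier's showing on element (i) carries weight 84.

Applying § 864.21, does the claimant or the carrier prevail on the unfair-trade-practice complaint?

carrier

— Issue I —
Stage I.1 — burden on claimant; standard: a preponderance (weight is at least 52).
    (a): 69 − 14 = 55 ≥ 52 [met]
    (b): 97 − 45 = 52 ≥ 52 [met]
  Stage I.1 is satisfied; the onus moves to the carrier.
Stage I.2 — burden on carrier; standard: a preponderance (weight is at least 52).
    (c): 58 ≥ 52 [met]
    (d): 75 − 19 = 56 ≥ 52 [met]
  The carrier carries Stage I.2; the claimant now bears the burden.
Stage I.3 — burden on claimant; standard: clear and convincing evidence (weight is at least 79).
    (e): 94 − 16 = 78 < 79 [not met]
    (f): 90 − 20 = 70 < 79 [not met]
  The claimant does not carry Stage I.3.
So the carrier prevails on this issue.
— Issue II —
Stage II.1 (claimant, a more-likely-than-not showing, weight is at least 52): (g) net 95−44=51 < 52 — fails; (h) net 97−55=42 < 52 — fails.
  Not every element is met, so the claimant fails to carry Stage II.1.
The analysis ends at Stage II.1; the carrier prevails on this issue.
— Issue III —
Stage III.1 — burden on claimant; standard: the preponderance of the evidence (weight is at least 49).
    (k): 99 − 34 = 65 ≥ 49 [met]
    (l): 83 − 31 = 52 ≥ 49 [met]
  Stage III.1 carried; the burden shifts to the carrier.
Stage III.2 — burden on carrier; standard: a scintilla of evidence (weight is at least 14).
    (m): 0 < 14 [not met]
    (n): 15 − 4 = 11 < 14 [not met]
  Not every element is met, so the carrier fails to carry Stage III.2.
So the claimant prevails on this issue.
Per-issue: Issue I → carrier; Issue II → carrier; Issue III → claimant. The claimant must prevail on a majority of issues; overall, the carrier prevails.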